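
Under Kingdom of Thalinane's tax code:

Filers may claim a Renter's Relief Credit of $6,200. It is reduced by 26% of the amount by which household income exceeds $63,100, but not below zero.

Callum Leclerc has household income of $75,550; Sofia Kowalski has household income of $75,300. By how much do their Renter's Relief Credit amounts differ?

Callum ($75,550): Renter's Relief Credit: 26% of the $12,450 excess over $63,100 is $3,237; credit = $6,200 − $3,237 = $2,963.
Sofia ($75,300): Renter's Relief Credit: 26% of the $12,200 excess over $63,100 is $3,172; credit = $6,200 − $3,172 = $3,028.
Difference: |$2,963 − $3,028| = $65.

$65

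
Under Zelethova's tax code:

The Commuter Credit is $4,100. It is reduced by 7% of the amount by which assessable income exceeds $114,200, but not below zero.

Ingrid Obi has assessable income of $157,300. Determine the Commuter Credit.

Commuter Credit: 7% of the $43,100 excess over $114,200 is $3,017; credit = $4,100 − $3,017 = $1,083.

$1,083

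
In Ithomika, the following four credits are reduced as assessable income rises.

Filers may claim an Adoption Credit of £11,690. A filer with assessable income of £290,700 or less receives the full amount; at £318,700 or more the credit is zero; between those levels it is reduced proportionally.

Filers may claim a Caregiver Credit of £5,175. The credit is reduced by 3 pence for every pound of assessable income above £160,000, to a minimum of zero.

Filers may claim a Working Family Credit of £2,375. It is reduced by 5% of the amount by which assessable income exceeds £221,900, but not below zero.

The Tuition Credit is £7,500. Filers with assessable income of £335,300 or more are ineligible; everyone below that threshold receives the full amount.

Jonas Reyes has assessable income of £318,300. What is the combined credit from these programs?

£8,093

Adoption Credit: £318,300 is £27,600 into a £28,000 phase-out range, leaving 400/28,000 of the credit: £11,690 × 400/28,000 = £167.
Caregiver Credit: 3% of the £158,300 excess over £160,000 is £4,749; credit = £5,175 − £4,749 = £426.
Working Family Credit: 5% of the £96,400 excess over £221,900 is £4,820 ≥ base, so the credit is £0.
Tuition Credit: £318,300 is below the £335,300 cutoff, so the full £7,500 applies.
Total: £167 + £426 + £0 + £7,500 = £8,093.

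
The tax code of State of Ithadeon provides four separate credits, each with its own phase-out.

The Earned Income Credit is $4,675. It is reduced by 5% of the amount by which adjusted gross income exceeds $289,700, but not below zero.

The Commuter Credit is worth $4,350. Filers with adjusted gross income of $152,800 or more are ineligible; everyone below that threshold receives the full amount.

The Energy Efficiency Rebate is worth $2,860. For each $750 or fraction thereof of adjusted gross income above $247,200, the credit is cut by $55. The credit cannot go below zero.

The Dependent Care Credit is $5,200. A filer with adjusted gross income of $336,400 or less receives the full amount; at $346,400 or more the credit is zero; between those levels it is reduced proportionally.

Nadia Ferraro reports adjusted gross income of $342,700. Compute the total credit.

$3,949

Earned Income Credit: 5% of the $53,000 excess over $289,700 is $2,650; credit = $4,675 − $2,650 = $2,025.
Commuter Credit: $342,700 meets or exceeds the $152,800 cutoff, so the credit is $0.
Energy Efficiency Rebate: income exceeds $247,200 by $95,500 → 128 increments × $55 = $7,040 ≥ base, so the credit is $0.
Dependent Care Credit: $342,700 is $6,300 into a $10,000 phase-out range, leaving 3,700/10,000 of the credit: $5,200 × 3,700/10,000 = $1,924.
Total: $2,025 + $0 + $0 + $1,924 = $3,949.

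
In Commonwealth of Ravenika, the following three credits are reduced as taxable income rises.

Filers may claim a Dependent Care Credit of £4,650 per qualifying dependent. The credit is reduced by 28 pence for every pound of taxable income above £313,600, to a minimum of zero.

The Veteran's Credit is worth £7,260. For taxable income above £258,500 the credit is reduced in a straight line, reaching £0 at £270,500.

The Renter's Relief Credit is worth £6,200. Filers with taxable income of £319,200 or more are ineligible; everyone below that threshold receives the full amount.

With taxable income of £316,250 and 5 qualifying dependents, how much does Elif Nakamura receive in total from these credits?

£28,708

Dependent Care Credit: base = 5 × £4,650 = £23,250. 28% of the £2,650 excess over £313,600 is £742; credit = £23,250 − £742 = £22,508.
Veteran's Credit: £316,250 is at or above £270,500, so the credit is £0.
Renter's Relief Credit: £316,250 is below the £319,200 cutoff, so the full £6,200 applies.
Total: £22,508 + £0 + £6,200 = £28,708.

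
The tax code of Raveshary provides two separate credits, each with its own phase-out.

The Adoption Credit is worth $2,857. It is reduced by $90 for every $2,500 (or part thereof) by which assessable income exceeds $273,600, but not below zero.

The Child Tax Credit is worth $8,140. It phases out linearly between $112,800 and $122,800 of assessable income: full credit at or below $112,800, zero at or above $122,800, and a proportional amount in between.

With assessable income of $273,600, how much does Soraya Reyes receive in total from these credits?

$2,857

Adoption Credit: $273,600 is at or below the $273,600 threshold, so the full $2,857 applies.
Child Tax Credit: $273,600 is at or above $122,800, so the credit is $0.
Total: $2,857 + $0 = $2,857.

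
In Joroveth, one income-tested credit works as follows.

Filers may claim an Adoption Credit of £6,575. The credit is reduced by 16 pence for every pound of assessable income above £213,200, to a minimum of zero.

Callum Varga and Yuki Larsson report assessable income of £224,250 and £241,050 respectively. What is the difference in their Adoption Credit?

Callum (£224,250): Adoption Credit: 16% of the £11,050 excess over £213,200 is £1,768; credit = £6,575 − £1,768 = £4,807.
Yuki (£241,050): Adoption Credit: 16% of the £27,850 excess over £213,200 is £4,456; credit = £6,575 − £4,456 = £2,119.
Difference: |£4,807 − £2,119| = £2,688.

£2,688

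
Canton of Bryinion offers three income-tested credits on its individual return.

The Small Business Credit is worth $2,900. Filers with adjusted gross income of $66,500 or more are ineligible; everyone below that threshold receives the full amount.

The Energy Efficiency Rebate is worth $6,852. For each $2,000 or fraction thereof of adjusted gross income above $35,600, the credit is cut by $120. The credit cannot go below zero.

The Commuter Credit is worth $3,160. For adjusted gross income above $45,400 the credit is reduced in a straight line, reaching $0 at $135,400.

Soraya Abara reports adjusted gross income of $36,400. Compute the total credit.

Small Business Credit: $36,400 is below the $66,500 cutoff, so the full $2,900 applies.
Energy Efficiency Rebate: income exceeds $35,600 by $800, which is 1 full-or-partial $2,000 increment; reduction = 1 × $120 = $120, leaving $6,732.
Commuter Credit: $36,400 is at or below the $45,400 threshold, so the full $3,160 applies.
Total: $2,900 + $6,732 + $3,160 = $12,792.

$12,792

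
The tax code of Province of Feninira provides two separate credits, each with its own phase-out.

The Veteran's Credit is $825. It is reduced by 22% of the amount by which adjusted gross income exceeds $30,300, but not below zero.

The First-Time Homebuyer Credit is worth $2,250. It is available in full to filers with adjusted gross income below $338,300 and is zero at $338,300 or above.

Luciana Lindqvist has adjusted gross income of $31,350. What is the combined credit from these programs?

$2,844

Veteran's Credit: 22% of the $1,050 excess over $30,300 is $231; credit = $825 − $231 = $594.
First-Time Homebuyer Credit: $31,350 is below the $338,300 cutoff, so the full $2,250 applies.
Total: $594 + $2,250 = $2,844.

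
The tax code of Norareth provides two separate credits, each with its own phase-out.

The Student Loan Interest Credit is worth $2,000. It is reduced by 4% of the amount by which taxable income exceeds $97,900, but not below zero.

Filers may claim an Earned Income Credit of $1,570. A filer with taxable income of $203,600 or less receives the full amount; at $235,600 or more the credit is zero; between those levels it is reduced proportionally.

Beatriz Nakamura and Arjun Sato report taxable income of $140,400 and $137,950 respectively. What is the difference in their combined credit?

Beatriz ($140,400): Student Loan Interest Credit: 4% of the $42,500 excess over $97,900 is $1,700; credit = $2,000 − $1,700 = $300. Earned Income Credit: $140,400 is at or below the $203,600 threshold, so the full $1,570 applies. total $300 + $1,570 = $1,870
Arjun ($137,950): Student Loan Interest Credit: 4% of the $40,050 excess over $97,900 is $1,602; credit = $2,000 − $1,602 = $398. Earned Income Credit: $137,950 is at or below the $203,600 threshold, so the full $1,570 applies. total $398 + $1,570 = $1,968
Difference: |$1,870 − $1,968| = $98.

$98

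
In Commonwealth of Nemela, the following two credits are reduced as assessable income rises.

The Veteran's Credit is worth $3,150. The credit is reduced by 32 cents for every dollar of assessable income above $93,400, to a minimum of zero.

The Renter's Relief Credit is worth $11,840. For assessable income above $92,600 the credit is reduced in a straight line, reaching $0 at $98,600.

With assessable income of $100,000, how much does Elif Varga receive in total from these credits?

Veteran's Credit: 32% of the $6,600 excess over $93,400 is $2,112; credit = $3,150 − $2,112 = $1,038.
Renter's Relief Credit: $100,000 is at or above $98,600, so the credit is $0.
Total: $1,038 + $0 = $1,038.

$1,038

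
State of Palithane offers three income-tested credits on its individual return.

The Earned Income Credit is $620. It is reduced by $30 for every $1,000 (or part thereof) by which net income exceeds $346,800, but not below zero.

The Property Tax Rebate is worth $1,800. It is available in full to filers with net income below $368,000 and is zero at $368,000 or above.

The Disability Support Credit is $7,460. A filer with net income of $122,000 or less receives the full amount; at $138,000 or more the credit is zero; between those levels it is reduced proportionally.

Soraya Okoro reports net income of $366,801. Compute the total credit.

$1,800

Earned Income Credit: income exceeds $346,800 by $20,001 → 21 increments × $30 = $630 ≥ base, so the credit is $0.
Property Tax Rebate: $366,801 is below the $368,000 cutoff, so the full $1,800 applies.
Disability Support Credit: $366,801 is at or above $138,000, so the credit is $0.
Total: $0 + $1,800 + $0 = $1,800.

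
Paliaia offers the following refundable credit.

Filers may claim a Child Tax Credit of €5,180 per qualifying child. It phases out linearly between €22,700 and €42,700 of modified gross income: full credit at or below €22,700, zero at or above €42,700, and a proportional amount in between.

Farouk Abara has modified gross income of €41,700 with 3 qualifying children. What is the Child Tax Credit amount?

€777

Child Tax Credit: base = 3 × €5,180 = €15,540. €41,700 is €19,000 into a €20,000 phase-out range, leaving 1,000/20,000 of the credit: €15,540 × 1,000/20,000 = €777.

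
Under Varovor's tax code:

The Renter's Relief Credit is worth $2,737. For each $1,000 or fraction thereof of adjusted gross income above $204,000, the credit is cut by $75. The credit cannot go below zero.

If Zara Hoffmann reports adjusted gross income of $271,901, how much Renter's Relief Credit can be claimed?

$0

Renter's Relief Credit: income exceeds $204,000 by $67,901 → 68 increments × $75 = $5,100 ≥ base, so the credit is $0.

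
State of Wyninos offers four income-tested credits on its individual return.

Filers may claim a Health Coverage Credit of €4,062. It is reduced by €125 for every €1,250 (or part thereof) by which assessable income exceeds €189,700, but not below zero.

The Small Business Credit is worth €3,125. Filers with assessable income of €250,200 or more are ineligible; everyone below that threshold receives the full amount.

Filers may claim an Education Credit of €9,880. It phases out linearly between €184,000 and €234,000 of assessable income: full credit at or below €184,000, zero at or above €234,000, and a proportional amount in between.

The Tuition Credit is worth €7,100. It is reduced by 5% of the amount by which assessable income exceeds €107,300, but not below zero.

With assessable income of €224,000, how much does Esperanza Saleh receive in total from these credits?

Health Coverage Credit: income exceeds €189,700 by €34,300, which is 28 full-or-partial €1,250 increments; reduction = 28 × €125 = €3,500, leaving €562.
Small Business Credit: €224,000 is below the €250,200 cutoff, so the full €3,125 applies.
Education Credit: €224,000 is €40,000 into a €50,000 phase-out range, leaving 10,000/50,000 of the credit: €9,880 × 10,000/50,000 = €1,976.
Tuition Credit: 5% of the €116,700 excess over €107,300 is €5,835; credit = €7,100 − €5,835 = €1,265.
Total: €562 + €3,125 + €1,976 + €1,265 = €6,928.

€6,928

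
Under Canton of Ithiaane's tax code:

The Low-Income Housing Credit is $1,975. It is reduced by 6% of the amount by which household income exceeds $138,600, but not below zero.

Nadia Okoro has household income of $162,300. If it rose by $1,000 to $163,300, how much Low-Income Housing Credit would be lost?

At $162,300 — 6% of the $23,700 excess over $138,600 is $1,422; credit = $1,975 − $1,422 = $553.
At $163,300 — 6% of the $24,700 excess over $138,600 is $1,482; credit = $1,975 − $1,482 = $493.
Lost: $553 − $493 = $60.

$60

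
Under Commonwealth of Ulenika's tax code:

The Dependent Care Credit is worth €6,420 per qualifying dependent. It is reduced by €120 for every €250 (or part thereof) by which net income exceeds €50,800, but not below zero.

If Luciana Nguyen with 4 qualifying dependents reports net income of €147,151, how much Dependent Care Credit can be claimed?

Dependent Care Credit: base = 4 × €6,420 = €25,680. income exceeds €50,800 by €96,351 → 386 increments × €120 = €46,320 ≥ base, so the credit is €0.

€0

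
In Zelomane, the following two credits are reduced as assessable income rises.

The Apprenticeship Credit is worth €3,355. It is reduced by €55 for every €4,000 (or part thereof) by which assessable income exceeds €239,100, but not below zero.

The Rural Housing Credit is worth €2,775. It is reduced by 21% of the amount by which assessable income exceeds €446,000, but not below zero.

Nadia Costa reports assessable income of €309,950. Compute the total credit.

Apprenticeship Credit: income exceeds €239,100 by €70,850, which is 18 full-or-partial €4,000 increments; reduction = 18 × €55 = €990, leaving €2,365.
Rural Housing Credit: €309,950 is at or below the €446,000 threshold, so the full €2,775 applies.
Total: €2,365 + €2,775 = €5,140.

€5,140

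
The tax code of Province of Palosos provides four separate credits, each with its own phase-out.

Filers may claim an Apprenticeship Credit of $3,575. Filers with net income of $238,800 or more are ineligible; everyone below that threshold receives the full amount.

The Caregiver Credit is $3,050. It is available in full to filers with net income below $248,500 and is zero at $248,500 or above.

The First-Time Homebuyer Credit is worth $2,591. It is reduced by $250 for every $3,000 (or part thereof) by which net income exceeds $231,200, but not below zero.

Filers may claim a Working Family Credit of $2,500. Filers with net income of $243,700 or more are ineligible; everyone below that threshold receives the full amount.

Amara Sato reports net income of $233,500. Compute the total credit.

$11,466

Apprenticeship Credit: $233,500 is below the $238,800 cutoff, so the full $3,575 applies.
Caregiver Credit: $233,500 is below the $248,500 cutoff, so the full $3,050 applies.
First-Time Homebuyer Credit: income exceeds $231,200 by $2,300, which is 1 full-or-partial $3,000 increment; reduction = 1 × $250 = $250, leaving $2,341.
Working Family Credit: $233,500 is below the $243,700 cutoff, so the full $2,500 applies.
Total: $3,575 + $3,050 + $2,341 + $2,500 = $11,466.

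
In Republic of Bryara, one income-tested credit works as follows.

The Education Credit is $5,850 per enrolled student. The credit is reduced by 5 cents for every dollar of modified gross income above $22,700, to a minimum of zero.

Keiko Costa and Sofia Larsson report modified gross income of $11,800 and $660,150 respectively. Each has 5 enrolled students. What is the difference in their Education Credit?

$29,250

Keiko ($11,800): Education Credit: base = 5 × $5,850 = $29,250. $11,800 is at or below the $22,700 threshold, so the full $29,250 applies.
Sofia ($660,150): Education Credit: base = 5 × $5,850 = $29,250. 5% of the $637,450 excess over $22,700 is $31,872.50 ≥ base, so the credit is $0.
Difference: |$29,250 − $0| = $29,250.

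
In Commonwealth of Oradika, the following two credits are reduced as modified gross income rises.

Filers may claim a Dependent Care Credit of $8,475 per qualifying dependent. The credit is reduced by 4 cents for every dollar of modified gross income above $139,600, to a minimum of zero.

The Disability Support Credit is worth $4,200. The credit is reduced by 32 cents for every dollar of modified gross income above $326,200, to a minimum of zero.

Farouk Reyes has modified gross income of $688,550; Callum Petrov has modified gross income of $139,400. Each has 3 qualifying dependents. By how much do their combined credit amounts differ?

Farouk ($688,550): Dependent Care Credit: base = 3 × $8,475 = $25,425. 4% of the $548,950 excess over $139,600 is $21,958; credit = $25,425 − $21,958 = $3,467. Disability Support Credit: 32% of the $362,350 excess over $326,200 is $115,952 ≥ base, so the credit is $0. total $3,467 + $0 = $3,467
Callum ($139,400): Dependent Care Credit: base = 3 × $8,475 = $25,425. $139,400 is at or below the $139,600 threshold, so the full $25,425 applies. Disability Support Credit: $139,400 is at or below the $326,200 threshold, so the full $4,200 applies. total $25,425 + $4,200 = $29,625
Difference: |$3,467 − $29,625| = $26,158.

$26,158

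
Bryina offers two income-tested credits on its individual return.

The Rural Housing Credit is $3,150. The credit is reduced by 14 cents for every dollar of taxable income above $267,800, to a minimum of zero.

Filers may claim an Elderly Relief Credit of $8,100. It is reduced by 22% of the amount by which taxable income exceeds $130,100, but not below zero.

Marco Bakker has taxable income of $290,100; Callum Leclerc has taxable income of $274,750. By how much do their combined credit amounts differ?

$2,149

Marco ($290,100): Rural Housing Credit: 14% of the $22,300 excess over $267,800 is $3,122; credit = $3,150 − $3,122 = $28. Elderly Relief Credit: 22% of the $160,000 excess over $130,100 is $35,200 ≥ base, so the credit is $0. total $28 + $0 = $28
Callum ($274,750): Rural Housing Credit: 14% of the $6,950 excess over $267,800 is $973; credit = $3,150 − $973 = $2,177. Elderly Relief Credit: 22% of the $144,650 excess over $130,100 is $31,823 ≥ base, so the credit is $0. total $2,177 + $0 = $2,177
Difference: |$28 − $2,177| = $2,149.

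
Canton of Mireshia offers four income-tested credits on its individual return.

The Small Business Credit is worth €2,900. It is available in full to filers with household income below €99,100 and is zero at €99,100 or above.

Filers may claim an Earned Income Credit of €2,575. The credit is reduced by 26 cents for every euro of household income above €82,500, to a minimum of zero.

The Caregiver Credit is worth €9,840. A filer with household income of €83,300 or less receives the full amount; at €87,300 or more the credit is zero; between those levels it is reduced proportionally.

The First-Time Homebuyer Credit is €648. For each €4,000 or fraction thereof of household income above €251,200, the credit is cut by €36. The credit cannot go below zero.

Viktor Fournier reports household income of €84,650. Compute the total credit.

Small Business Credit: €84,650 is below the €99,100 cutoff, so the full €2,900 applies.
Earned Income Credit: 26% of the €2,150 excess over €82,500 is €559; credit = €2,575 − €559 = €2,016.
Caregiver Credit: €84,650 is €1,350 into a €4,000 phase-out range, leaving 2,650/4,000 of the credit: €9,840 × 2,650/4,000 = €6,519.
First-Time Homebuyer Credit: €84,650 is at or below the €251,200 threshold, so the full €648 applies.
Total: €2,900 + €2,016 + €6,519 + €648 = €12,083.

€12,083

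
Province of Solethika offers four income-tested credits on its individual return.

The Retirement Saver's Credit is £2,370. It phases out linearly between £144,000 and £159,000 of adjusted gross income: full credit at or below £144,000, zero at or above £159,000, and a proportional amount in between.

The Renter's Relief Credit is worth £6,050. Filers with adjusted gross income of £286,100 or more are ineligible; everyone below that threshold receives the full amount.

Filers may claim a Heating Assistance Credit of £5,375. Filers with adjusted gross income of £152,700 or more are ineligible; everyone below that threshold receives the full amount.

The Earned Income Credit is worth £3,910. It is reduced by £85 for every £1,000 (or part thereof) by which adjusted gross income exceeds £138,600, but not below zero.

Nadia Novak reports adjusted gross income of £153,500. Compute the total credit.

Retirement Saver's Credit: £153,500 is £9,500 into a £15,000 phase-out range, leaving 5,500/15,000 of the credit: £2,370 × 5,500/15,000 = £869.
Renter's Relief Credit: £153,500 is below the £286,100 cutoff, so the full £6,050 applies.
Heating Assistance Credit: £153,500 meets or exceeds the £152,700 cutoff, so the credit is £0.
Earned Income Credit: income exceeds £138,600 by £14,900, which is 15 full-or-partial £1,000 increments; reduction = 15 × £85 = £1,275, leaving £2,635.
Total: £869 + £6,050 + £0 + £2,635 = £9,554.

£9,554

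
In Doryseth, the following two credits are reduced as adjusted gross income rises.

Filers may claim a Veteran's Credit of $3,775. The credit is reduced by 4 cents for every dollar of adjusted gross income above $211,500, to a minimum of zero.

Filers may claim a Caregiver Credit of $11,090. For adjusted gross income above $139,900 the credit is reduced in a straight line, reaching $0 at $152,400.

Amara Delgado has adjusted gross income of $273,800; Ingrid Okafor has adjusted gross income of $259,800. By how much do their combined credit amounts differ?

Amara ($273,800): Veteran's Credit: 4% of the $62,300 excess over $211,500 is $2,492; credit = $3,775 − $2,492 = $1,283. Caregiver Credit: $273,800 is at or above $152,400, so the credit is $0. total $1,283 + $0 = $1,283
Ingrid ($259,800): Veteran's Credit: 4% of the $48,300 excess over $211,500 is $1,932; credit = $3,775 − $1,932 = $1,843. Caregiver Credit: $259,800 is at or above $152,400, so the credit is $0. total $1,843 + $0 = $1,843
Difference: |$1,283 − $1,843| = $560.

$560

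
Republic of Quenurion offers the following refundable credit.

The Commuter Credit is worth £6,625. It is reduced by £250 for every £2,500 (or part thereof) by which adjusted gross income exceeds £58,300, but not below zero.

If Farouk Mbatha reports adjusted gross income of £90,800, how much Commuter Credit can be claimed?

Commuter Credit: income exceeds £58,300 by £32,500, which is 13 full-or-partial £2,500 increments; reduction = 13 × £250 = £3,250, leaving £3,375.

£3,375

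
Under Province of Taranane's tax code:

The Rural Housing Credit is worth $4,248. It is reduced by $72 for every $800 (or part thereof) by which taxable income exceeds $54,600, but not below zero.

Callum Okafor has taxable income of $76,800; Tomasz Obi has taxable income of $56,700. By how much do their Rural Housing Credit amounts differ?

Callum ($76,800): Rural Housing Credit: income exceeds $54,600 by $22,200, which is 28 full-or-partial $800 increments; reduction = 28 × $72 = $2,016, leaving $2,232.
Tomasz ($56,700): Rural Housing Credit: income exceeds $54,600 by $2,100, which is 3 full-or-partial $800 increments; reduction = 3 × $72 = $216, leaving $4,032.
Difference: |$2,232 − $4,032| = $1,800.

$1,800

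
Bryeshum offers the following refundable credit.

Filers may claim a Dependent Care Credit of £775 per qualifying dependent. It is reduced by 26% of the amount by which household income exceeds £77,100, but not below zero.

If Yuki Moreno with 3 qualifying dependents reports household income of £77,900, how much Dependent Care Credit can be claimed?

Dependent Care Credit: base = 3 × £775 = £2,325. 26% of the £800 excess over £77,100 is £208; credit = £2,325 − £208 = £2,117.

£2,117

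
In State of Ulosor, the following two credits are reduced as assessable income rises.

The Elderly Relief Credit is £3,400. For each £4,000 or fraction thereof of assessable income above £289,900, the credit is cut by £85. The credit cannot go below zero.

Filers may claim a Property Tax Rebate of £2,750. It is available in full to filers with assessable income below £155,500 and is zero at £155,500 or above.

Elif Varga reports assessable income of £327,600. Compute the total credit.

Elderly Relief Credit: income exceeds £289,900 by £37,700, which is 10 full-or-partial £4,000 increments; reduction = 10 × £85 = £850, leaving £2,550.
Property Tax Rebate: £327,600 meets or exceeds the £155,500 cutoff, so the credit is £0.
Total: £2,550 + £0 = £2,550.

£2,550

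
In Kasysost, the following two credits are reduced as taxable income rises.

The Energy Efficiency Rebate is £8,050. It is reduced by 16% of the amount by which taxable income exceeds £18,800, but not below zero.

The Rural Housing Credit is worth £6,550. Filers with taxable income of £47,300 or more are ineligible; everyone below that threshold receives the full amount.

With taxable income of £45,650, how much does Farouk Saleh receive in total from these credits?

£10,304

Energy Efficiency Rebate: 16% of the £26,850 excess over £18,800 is £4,296; credit = £8,050 − £4,296 = £3,754.
Rural Housing Credit: £45,650 is below the £47,300 cutoff, so the full £6,550 applies.
Total: £3,754 + £6,550 = £10,304.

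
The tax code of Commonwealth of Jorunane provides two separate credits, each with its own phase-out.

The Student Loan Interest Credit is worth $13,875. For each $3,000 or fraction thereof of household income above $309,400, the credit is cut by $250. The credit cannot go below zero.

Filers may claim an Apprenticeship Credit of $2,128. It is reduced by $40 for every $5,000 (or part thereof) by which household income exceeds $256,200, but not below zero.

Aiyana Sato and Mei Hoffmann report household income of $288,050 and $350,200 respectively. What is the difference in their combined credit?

$3,980

Aiyana ($288,050): Student Loan Interest Credit: $288,050 is at or below the $309,400 threshold, so the full $13,875 applies. Apprenticeship Credit: income exceeds $256,200 by $31,850, which is 7 full-or-partial $5,000 increments; reduction = 7 × $40 = $280, leaving $1,848. total $13,875 + $1,848 = $15,723
Mei ($350,200): Student Loan Interest Credit: income exceeds $309,400 by $40,800, which is 14 full-or-partial $3,000 increments; reduction = 14 × $250 = $3,500, leaving $10,375. Apprenticeship Credit: income exceeds $256,200 by $94,000, which is 19 full-or-partial $5,000 increments; reduction = 19 × $40 = $760, leaving $1,368. total $10,375 + $1,368 = $11,743
Difference: |$15,723 − $11,743| = $3,980.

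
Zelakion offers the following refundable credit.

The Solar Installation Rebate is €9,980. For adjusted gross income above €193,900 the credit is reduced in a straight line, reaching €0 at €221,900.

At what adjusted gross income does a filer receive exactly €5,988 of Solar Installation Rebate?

€205,100

€5,988 is 5,988/9,980 of the full €9,980, so 3,992/9,980 of the €28,000 range has been used: income = €193,900 + €28,000 × 3,992/9,980 = €205,100.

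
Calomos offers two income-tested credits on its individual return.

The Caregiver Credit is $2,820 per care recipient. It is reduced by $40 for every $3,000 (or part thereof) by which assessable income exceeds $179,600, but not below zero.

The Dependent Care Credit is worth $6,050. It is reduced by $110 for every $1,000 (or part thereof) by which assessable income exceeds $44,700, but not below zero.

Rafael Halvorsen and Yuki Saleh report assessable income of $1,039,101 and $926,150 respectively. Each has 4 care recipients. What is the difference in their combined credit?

Rafael ($1,039,101): Caregiver Credit: base = 4 × $2,820 = $11,280. income exceeds $179,600 by $859,501 → 287 increments × $40 = $11,480 ≥ base, so the credit is $0. Dependent Care Credit: income exceeds $44,700 by $994,401 → 995 increments × $110 = $109,450 ≥ base, so the credit is $0. total $0 + $0 = $0
Yuki ($926,150): Caregiver Credit: base = 4 × $2,820 = $11,280. income exceeds $179,600 by $746,550, which is 249 full-or-partial $3,000 increments; reduction = 249 × $40 = $9,960, leaving $1,320. Dependent Care Credit: income exceeds $44,700 by $881,450 → 882 increments × $110 = $97,020 ≥ base, so the credit is $0. total $1,320 + $0 = $1,320
Difference: |$0 − $1,320| = $1,320.

$1,320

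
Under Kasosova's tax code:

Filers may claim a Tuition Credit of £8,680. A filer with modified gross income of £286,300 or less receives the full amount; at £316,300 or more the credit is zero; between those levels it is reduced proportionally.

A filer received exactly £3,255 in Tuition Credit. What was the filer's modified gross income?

£305,050

£3,255 is 3,255/8,680 of the full £8,680, so 5,425/8,680 of the £30,000 range has been used: income = £286,300 + £30,000 × 5,425/8,680 = £305,050.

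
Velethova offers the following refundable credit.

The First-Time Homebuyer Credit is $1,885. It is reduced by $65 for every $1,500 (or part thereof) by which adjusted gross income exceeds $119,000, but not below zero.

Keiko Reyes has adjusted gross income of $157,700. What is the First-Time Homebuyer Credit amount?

First-Time Homebuyer Credit: income exceeds $119,000 by $38,700, which is 26 full-or-partial $1,500 increments; reduction = 26 × $65 = $1,690, leaving $195.

$195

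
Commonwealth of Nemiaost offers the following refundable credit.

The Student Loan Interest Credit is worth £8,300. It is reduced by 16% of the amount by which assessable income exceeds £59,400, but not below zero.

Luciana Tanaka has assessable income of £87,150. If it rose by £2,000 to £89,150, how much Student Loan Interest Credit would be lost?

At £87,150 — 16% of the £27,750 excess over £59,400 is £4,440; credit = £8,300 − £4,440 = £3,860.
At £89,150 — 16% of the £29,750 excess over £59,400 is £4,760; credit = £8,300 − £4,760 = £3,540.
Lost: £3,860 − £3,540 = £320.

£320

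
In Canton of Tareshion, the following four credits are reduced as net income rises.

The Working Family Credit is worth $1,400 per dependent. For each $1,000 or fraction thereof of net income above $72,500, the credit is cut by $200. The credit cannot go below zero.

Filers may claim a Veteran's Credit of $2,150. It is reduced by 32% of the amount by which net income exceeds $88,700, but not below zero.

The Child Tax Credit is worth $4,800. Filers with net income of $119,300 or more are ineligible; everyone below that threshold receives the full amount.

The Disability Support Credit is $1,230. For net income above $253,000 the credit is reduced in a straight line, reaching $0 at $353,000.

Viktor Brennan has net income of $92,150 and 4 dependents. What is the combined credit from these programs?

$8,676

Working Family Credit: base = 4 × $1,400 = $5,600. income exceeds $72,500 by $19,650, which is 20 full-or-partial $1,000 increments; reduction = 20 × $200 = $4,000, leaving $1,600.
Veteran's Credit: 32% of the $3,450 excess over $88,700 is $1,104; credit = $2,150 − $1,104 = $1,046.
Child Tax Credit: $92,150 is below the $119,300 cutoff, so the full $4,800 applies.
Disability Support Credit: $92,150 is at or below the $253,000 threshold, so the full $1,230 applies.
Total: $1,600 + $1,046 + $4,800 + $1,230 = $8,676.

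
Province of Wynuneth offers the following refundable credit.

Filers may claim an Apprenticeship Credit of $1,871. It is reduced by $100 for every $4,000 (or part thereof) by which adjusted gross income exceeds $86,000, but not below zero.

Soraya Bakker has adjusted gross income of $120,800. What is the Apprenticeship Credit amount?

Apprenticeship Credit: income exceeds $86,000 by $34,800, which is 9 full-or-partial $4,000 increments; reduction = 9 × $100 = $900, leaving $971.

$971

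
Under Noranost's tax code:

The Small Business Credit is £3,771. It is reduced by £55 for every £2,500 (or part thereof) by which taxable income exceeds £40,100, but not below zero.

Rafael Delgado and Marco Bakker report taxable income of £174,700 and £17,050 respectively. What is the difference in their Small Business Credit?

£2,970

Rafael (£174,700): Small Business Credit: income exceeds £40,100 by £134,600, which is 54 full-or-partial £2,500 increments; reduction = 54 × £55 = £2,970, leaving £801.
Marco (£17,050): Small Business Credit: £17,050 is at or below the £40,100 threshold, so the full £3,771 applies.
Difference: |£801 − £3,771| = £2,970.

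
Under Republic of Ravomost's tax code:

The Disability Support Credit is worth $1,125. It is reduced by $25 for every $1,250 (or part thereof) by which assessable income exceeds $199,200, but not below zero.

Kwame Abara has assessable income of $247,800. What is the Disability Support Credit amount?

Disability Support Credit: income exceeds $199,200 by $48,600, which is 39 full-or-partial $1,250 increments; reduction = 39 × $25 = $975, leaving $150.

$150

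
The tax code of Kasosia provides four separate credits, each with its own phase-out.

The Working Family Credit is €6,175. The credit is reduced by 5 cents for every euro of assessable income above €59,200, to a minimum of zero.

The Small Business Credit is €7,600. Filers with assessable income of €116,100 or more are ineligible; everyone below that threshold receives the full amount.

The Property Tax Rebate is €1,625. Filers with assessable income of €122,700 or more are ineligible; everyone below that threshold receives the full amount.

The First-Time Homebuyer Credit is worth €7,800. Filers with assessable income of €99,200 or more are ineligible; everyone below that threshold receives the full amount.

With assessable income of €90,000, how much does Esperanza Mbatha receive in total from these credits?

Working Family Credit: 5% of the €30,800 excess over €59,200 is €1,540; credit = €6,175 − €1,540 = €4,635.
Small Business Credit: €90,000 is below the €116,100 cutoff, so the full €7,600 applies.
Property Tax Rebate: €90,000 is below the €122,700 cutoff, so the full €1,625 applies.
First-Time Homebuyer Credit: €90,000 is below the €99,200 cutoff, so the full €7,800 applies.
Total: €4,635 + €7,600 + €1,625 + €7,800 = €21,660.

€21,660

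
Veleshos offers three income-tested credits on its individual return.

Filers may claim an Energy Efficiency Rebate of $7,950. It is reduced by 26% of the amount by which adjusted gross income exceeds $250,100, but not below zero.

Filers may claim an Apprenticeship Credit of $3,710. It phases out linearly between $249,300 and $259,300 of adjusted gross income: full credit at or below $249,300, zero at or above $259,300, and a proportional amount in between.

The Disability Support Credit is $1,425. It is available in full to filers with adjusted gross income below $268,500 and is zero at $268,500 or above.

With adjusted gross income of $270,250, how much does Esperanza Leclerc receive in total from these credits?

$2,711

Energy Efficiency Rebate: 26% of the $20,150 excess over $250,100 is $5,239; credit = $7,950 − $5,239 = $2,711.
Apprenticeship Credit: $270,250 is at or above $259,300, so the credit is $0.
Disability Support Credit: $270,250 meets or exceeds the $268,500 cutoff, so the credit is $0.
Total: $2,711 + $0 + $0 = $2,711.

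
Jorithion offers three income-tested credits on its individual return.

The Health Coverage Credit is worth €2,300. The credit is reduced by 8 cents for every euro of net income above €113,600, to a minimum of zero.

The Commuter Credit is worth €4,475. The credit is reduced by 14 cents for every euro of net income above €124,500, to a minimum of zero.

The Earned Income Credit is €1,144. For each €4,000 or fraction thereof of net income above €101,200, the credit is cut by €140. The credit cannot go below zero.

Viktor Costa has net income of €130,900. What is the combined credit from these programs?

€4,519

Health Coverage Credit: 8% of the €17,300 excess over €113,600 is €1,384; credit = €2,300 − €1,384 = €916.
Commuter Credit: 14% of the €6,400 excess over €124,500 is €896; credit = €4,475 − €896 = €3,579.
Earned Income Credit: income exceeds €101,200 by €29,700, which is 8 full-or-partial €4,000 increments; reduction = 8 × €140 = €1,120, leaving €24.
Total: €916 + €3,579 + €24 = €4,519.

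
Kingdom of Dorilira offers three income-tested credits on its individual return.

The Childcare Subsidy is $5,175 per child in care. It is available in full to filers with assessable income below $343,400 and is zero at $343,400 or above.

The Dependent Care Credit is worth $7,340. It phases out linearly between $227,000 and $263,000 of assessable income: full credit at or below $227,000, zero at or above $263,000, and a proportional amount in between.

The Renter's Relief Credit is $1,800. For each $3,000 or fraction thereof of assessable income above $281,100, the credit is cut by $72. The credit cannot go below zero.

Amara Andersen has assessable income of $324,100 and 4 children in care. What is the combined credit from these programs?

$21,420

Childcare Subsidy: base = 4 × $5,175 = $20,700. $324,100 is below the $343,400 cutoff, so the full $20,700 applies.
Dependent Care Credit: $324,100 is at or above $263,000, so the credit is $0.
Renter's Relief Credit: income exceeds $281,100 by $43,000, which is 15 full-or-partial $3,000 increments; reduction = 15 × $72 = $1,080, leaving $720.
Total: $20,700 + $0 + $720 = $21,420.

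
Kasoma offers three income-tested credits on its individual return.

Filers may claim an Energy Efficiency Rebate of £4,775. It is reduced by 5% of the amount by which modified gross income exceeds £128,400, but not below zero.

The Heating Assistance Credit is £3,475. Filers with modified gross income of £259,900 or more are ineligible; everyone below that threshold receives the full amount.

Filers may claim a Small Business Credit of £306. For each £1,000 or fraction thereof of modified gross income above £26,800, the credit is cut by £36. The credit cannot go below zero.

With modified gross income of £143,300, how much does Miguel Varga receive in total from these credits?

£7,505

Energy Efficiency Rebate: 5% of the £14,900 excess over £128,400 is £745; credit = £4,775 − £745 = £4,030.
Heating Assistance Credit: £143,300 is below the £259,900 cutoff, so the full £3,475 applies.
Small Business Credit: income exceeds £26,800 by £116,500 → 117 increments × £36 = £4,212 ≥ base, so the credit is £0.
Total: £4,030 + £3,475 + £0 = £7,505.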